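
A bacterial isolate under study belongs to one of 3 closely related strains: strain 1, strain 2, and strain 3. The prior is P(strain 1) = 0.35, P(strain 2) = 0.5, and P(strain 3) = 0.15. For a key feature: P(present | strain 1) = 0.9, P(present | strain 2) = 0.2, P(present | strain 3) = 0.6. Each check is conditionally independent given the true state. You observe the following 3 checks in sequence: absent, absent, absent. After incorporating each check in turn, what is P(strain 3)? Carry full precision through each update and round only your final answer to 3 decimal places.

Apply Bayes' rule sequentially, carrying P(strain 3) forward.
After 'absent': normaliser = 0.1·0.3500 + 0.8·0.5000 + 0.4·0.1500; P(strain 1) ≈ 0.0707, P(strain 2) ≈ 0.8081, P(strain 3) ≈ 0.1212
After 'absent': normaliser = 0.1·0.0707 + 0.8·0.8081 + 0.4·0.1212; P(strain 1) ≈ 0.0101, P(strain 2) ≈ 0.9209, P(strain 3) ≈ 0.0691
After 'absent': normaliser = 0.1·0.0101 + 0.8·0.9209 + 0.4·0.0691; P(strain 1) ≈ 0.0013, P(strain 2) ≈ 0.9626, P(strain 3) ≈ 0.0361

0.036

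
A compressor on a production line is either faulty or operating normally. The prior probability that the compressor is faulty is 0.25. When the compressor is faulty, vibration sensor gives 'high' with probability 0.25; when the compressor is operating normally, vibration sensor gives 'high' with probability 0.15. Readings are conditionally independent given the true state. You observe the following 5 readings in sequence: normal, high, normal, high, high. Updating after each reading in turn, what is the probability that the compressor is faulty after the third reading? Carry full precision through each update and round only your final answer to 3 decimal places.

Each posterior becomes the prior for the next update.
After 'normal': P(faulty) = 0.75·0.2500 / (0.75·0.2500 + 0.85·0.7500) ≈ 0.2273
After 'high': P(faulty) = 0.25·0.2273 / (0.25·0.2273 + 0.15·0.7727) ≈ 0.3289
After 'normal': P(faulty) = 0.75·0.3289 / (0.75·0.3289 + 0.85·0.6711) ≈ 0.3019

0.302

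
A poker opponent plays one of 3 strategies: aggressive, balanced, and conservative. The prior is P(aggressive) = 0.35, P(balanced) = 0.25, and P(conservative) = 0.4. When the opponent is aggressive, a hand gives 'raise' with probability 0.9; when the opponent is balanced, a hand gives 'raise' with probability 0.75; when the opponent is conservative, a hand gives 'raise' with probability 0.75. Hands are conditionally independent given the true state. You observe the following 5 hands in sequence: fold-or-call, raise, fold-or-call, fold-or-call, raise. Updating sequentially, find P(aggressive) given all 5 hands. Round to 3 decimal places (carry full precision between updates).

0.047

After 'fold-or-call': normaliser = 0.1·0.3500 + 0.25·0.2500 + 0.25·0.4000; P(aggressive) ≈ 0.1772, P(balanced) ≈ 0.3165, P(conservative) ≈ 0.5063
After 'raise': normaliser = 0.9·0.1772 + 0.75·0.3165 + 0.75·0.5063; P(aggressive) ≈ 0.2054, P(balanced) ≈ 0.3056, P(conservative) ≈ 0.4890
After 'fold-or-call': normaliser = 0.1·0.2054 + 0.25·0.3056 + 0.25·0.4890; P(aggressive) ≈ 0.0937, P(balanced) ≈ 0.3486, P(conservative) ≈ 0.5577
After 'fold-or-call': normaliser = 0.1·0.0937 + 0.25·0.3486 + 0.25·0.5577; P(aggressive) ≈ 0.0397, P(balanced) ≈ 0.3693, P(conservative) ≈ 0.5909
After 'raise': normaliser = 0.9·0.0397 + 0.75·0.3693 + 0.75·0.5909; P(aggressive) ≈ 0.0473, P(balanced) ≈ 0.3664, P(conservative) ≈ 0.5863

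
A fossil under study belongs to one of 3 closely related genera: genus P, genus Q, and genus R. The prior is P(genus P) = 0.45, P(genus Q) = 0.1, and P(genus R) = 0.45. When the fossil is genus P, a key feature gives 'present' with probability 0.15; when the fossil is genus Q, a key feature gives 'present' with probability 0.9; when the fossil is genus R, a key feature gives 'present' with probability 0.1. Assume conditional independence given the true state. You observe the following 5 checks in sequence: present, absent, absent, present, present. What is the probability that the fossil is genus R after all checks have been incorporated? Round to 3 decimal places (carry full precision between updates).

Apply Bayes' rule sequentially, carrying P(genus R) forward.
After 'present': normaliser = 0.15·0.4500 + 0.9·0.1000 + 0.1·0.4500; P(genus P) ≈ 0.3333, P(genus Q) ≈ 0.4444, P(genus R) ≈ 0.2222
After 'absent': normaliser = 0.85·0.3333 + 0.1·0.4444 + 0.9·0.2222; P(genus P) ≈ 0.5368, P(genus Q) ≈ 0.0842, P(genus R) ≈ 0.3789
After 'absent': normaliser = 0.85·0.5368 + 0.1·0.0842 + 0.9·0.3789; P(genus P) ≈ 0.5663, P(genus Q) ≈ 0.0105, P(genus R) ≈ 0.4233
After 'present': normaliser = 0.15·0.5663 + 0.9·0.0105 + 0.1·0.4233; P(genus P) ≈ 0.6215, P(genus Q) ≈ 0.0688, P(genus R) ≈ 0.3097
After 'present': normaliser = 0.15·0.6215 + 0.9·0.0688 + 0.1·0.3097; P(genus P) ≈ 0.5009, P(genus Q) ≈ 0.3328, P(genus R) ≈ 0.1664

0.166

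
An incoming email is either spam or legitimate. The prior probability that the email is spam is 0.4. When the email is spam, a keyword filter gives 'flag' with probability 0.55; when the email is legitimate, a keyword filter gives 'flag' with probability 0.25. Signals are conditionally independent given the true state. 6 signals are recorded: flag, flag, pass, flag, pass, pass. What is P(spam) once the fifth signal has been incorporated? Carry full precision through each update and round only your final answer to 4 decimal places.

After 'flag': P(spam) = 0.55·0.4000 / (0.55·0.4000 + 0.25·0.6000) ≈ 0.5946
After 'flag': P(spam) = 0.55·0.5946 / (0.55·0.5946 + 0.25·0.4054) ≈ 0.7634
After 'pass': P(spam) = 0.45·0.7634 / (0.45·0.7634 + 0.75·0.2366) ≈ 0.6594
After 'flag': P(spam) = 0.55·0.6594 / (0.55·0.6594 + 0.25·0.3406) ≈ 0.8099
After 'pass': P(spam) = 0.45·0.8099 / (0.45·0.8099 + 0.75·0.1901) ≈ 0.7187

0.7187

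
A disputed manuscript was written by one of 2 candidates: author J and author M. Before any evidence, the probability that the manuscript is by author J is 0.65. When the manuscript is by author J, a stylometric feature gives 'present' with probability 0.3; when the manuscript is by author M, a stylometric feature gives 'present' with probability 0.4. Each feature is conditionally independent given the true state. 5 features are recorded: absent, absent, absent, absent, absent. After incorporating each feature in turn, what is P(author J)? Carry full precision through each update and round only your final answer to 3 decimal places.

0.801

After 'absent': P(author J) = 0.7·0.6500 / (0.7·0.6500 + 0.6·0.3500) ≈ 0.6842
After 'absent': P(author J) = 0.7·0.6842 / (0.7·0.6842 + 0.6·0.3158) ≈ 0.7165
After 'absent': P(author J) = 0.7·0.7165 / (0.7·0.7165 + 0.6·0.2835) ≈ 0.7468
After 'absent': P(author J) = 0.7·0.7468 / (0.7·0.7468 + 0.6·0.2532) ≈ 0.7748
After 'absent': P(author J) = 0.7·0.7748 / (0.7·0.7748 + 0.6·0.2252) ≈ 0.8006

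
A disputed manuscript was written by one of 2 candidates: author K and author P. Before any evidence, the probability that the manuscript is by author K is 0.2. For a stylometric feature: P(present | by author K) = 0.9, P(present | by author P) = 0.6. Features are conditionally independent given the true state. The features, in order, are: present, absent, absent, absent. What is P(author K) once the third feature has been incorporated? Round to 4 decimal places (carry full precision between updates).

0.0229

After 'present': P(author K) = 0.9·0.2000 / (0.9·0.2000 + 0.6·0.8000) ≈ 0.2727
After 'absent': P(author K) = 0.1·0.2727 / (0.1·0.2727 + 0.4·0.7273) ≈ 0.0857
After 'absent': P(author K) = 0.1·0.0857 / (0.1·0.0857 + 0.4·0.9143) ≈ 0.0229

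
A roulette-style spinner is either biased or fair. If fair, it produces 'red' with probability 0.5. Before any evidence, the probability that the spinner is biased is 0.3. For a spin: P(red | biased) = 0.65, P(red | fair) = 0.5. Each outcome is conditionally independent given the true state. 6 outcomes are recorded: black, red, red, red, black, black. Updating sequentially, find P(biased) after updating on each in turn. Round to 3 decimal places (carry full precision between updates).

After 'black': P(biased) = 0.35·0.3000 / (0.35·0.3000 + 0.5·0.7000) ≈ 0.2308
After 'red': P(biased) = 0.65·0.2308 / (0.65·0.2308 + 0.5·0.7692) ≈ 0.2806
After 'red': P(biased) = 0.65·0.2806 / (0.65·0.2806 + 0.5·0.7194) ≈ 0.3364
After 'red': P(biased) = 0.65·0.3364 / (0.65·0.3364 + 0.5·0.6636) ≈ 0.3973
After 'black': P(biased) = 0.35·0.3973 / (0.35·0.3973 + 0.5·0.6027) ≈ 0.3157
After 'black': P(biased) = 0.35·0.3157 / (0.35·0.3157 + 0.5·0.6843) ≈ 0.2441

0.244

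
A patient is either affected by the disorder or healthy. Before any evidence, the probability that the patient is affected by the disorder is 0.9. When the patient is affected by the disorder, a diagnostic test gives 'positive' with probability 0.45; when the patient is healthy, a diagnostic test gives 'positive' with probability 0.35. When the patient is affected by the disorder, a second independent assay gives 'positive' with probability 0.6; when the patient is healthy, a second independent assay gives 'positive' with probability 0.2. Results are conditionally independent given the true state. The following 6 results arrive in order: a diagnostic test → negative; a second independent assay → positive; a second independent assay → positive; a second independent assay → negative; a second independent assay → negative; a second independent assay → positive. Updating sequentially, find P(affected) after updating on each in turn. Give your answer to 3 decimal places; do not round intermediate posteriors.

After a diagnostic test='negative': P(affected) = 0.55·0.9000 / (0.55·0.9000 + 0.65·0.1000) ≈ 0.8839
After a second independent assay='positive': P(affected) = 0.6·0.8839 / (0.6·0.8839 + 0.2·0.1161) ≈ 0.9581
After a second independent assay='positive': P(affected) = 0.6·0.9581 / (0.6·0.9581 + 0.2·0.0419) ≈ 0.9856
After a second independent assay='negative': P(affected) = 0.4·0.9856 / (0.4·0.9856 + 0.8·0.0144) ≈ 0.9716
After a second independent assay='negative': P(affected) = 0.4·0.9716 / (0.4·0.9716 + 0.8·0.0284) ≈ 0.9449
After a second independent assay='positive': P(affected) = 0.6·0.9449 / (0.6·0.9449 + 0.2·0.0551) ≈ 0.9809

0.981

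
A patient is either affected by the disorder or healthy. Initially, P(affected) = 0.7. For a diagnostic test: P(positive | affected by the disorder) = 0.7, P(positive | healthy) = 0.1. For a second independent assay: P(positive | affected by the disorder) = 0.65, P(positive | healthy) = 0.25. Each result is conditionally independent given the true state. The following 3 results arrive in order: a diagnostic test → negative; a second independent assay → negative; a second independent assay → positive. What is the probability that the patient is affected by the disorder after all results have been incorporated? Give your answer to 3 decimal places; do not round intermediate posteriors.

After a diagnostic test='negative': P(affected) = 0.3·0.7000 / (0.3·0.7000 + 0.9·0.3000) ≈ 0.4375
After a second independent assay='negative': P(affected) = 0.35·0.4375 / (0.35·0.4375 + 0.75·0.5625) ≈ 0.2663
After a second independent assay='positive': P(affected) = 0.65·0.2663 / (0.65·0.2663 + 0.25·0.7337) ≈ 0.4855

0.486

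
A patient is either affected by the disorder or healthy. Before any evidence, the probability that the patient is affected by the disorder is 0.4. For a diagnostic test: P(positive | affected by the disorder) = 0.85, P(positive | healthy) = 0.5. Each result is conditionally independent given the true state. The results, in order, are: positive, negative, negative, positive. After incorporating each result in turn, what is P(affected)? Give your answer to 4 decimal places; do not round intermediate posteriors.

0.1478

After 'positive': P(affected) = 0.85·0.4000 / (0.85·0.4000 + 0.5·0.6000) ≈ 0.5312
After 'negative': P(affected) = 0.15·0.5312 / (0.15·0.5312 + 0.5·0.4688) ≈ 0.2537
After 'negative': P(affected) = 0.15·0.2537 / (0.15·0.2537 + 0.5·0.7463) ≈ 0.0926
After 'positive': P(affected) = 0.85·0.0926 / (0.85·0.0926 + 0.5·0.9074) ≈ 0.1478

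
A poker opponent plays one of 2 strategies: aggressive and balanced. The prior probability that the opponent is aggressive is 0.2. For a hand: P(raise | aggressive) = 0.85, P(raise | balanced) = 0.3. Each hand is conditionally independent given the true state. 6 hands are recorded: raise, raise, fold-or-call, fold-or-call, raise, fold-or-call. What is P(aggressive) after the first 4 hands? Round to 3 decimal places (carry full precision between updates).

After 'raise': P(aggressive) = 0.85·0.2000 / (0.85·0.2000 + 0.3·0.8000) ≈ 0.4146
After 'raise': P(aggressive) = 0.85·0.4146 / (0.85·0.4146 + 0.3·0.5854) ≈ 0.6674
After 'fold-or-call': P(aggressive) = 0.15·0.6674 / (0.15·0.6674 + 0.7·0.3326) ≈ 0.3007
After 'fold-or-call': P(aggressive) = 0.15·0.3007 / (0.15·0.3007 + 0.7·0.6993) ≈ 0.0844

0.084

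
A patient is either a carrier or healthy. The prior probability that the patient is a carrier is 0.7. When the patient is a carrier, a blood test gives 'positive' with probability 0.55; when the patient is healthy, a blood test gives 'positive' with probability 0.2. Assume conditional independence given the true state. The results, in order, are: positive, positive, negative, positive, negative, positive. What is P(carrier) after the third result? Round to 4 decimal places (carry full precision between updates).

0.9085

Each posterior becomes the prior for the next update.
After 'positive': P(carrier) = 0.55·0.7000 / (0.55·0.7000 + 0.2·0.3000) ≈ 0.8652
After 'positive': P(carrier) = 0.55·0.8652 / (0.55·0.8652 + 0.2·0.1348) ≈ 0.9464
After 'negative': P(carrier) = 0.45·0.9464 / (0.45·0.9464 + 0.8·0.0536) ≈ 0.9085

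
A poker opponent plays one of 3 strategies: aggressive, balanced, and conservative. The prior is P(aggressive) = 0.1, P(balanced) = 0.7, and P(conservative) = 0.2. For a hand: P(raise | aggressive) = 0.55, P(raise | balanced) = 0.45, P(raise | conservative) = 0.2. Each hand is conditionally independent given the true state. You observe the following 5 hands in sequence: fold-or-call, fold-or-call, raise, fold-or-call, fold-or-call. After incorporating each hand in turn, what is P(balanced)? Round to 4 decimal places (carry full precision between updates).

After 'fold-or-call': normaliser = 0.45·0.1000 + 0.55·0.7000 + 0.8·0.2000; P(aggressive) ≈ 0.0763, P(balanced) ≈ 0.6525, P(conservative) ≈ 0.2712
After 'fold-or-call': normaliser = 0.45·0.0763 + 0.55·0.6525 + 0.8·0.2712; P(aggressive) ≈ 0.0563, P(balanced) ≈ 0.5882, P(conservative) ≈ 0.3556
After 'raise': normaliser = 0.55·0.0563 + 0.45·0.5882 + 0.2·0.3556; P(aggressive) ≈ 0.0844, P(balanced) ≈ 0.7217, P(conservative) ≈ 0.1939
After 'fold-or-call': normaliser = 0.45·0.0844 + 0.55·0.7217 + 0.8·0.1939; P(aggressive) ≈ 0.0643, P(balanced) ≈ 0.6728, P(conservative) ≈ 0.2629
After 'fold-or-call': normaliser = 0.45·0.0643 + 0.55·0.6728 + 0.8·0.2629; P(aggressive) ≈ 0.0475, P(balanced) ≈ 0.6073, P(conservative) ≈ 0.3452

0.6073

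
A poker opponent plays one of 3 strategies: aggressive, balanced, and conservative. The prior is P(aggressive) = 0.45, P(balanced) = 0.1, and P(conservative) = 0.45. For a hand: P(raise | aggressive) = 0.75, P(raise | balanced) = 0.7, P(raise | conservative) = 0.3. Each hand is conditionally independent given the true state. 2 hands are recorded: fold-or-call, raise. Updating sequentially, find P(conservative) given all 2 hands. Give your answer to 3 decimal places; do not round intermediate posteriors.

0.473

Apply Bayes' rule sequentially, carrying P(conservative) forward.
After 'fold-or-call': normaliser = 0.25·0.4500 + 0.3·0.1000 + 0.7·0.4500; P(aggressive) ≈ 0.2459, P(balanced) ≈ 0.0656, P(conservative) ≈ 0.6885
After 'raise': normaliser = 0.75·0.2459 + 0.7·0.0656 + 0.3·0.6885; P(aggressive) ≈ 0.4221, P(balanced) ≈ 0.1051, P(conservative) ≈ 0.4728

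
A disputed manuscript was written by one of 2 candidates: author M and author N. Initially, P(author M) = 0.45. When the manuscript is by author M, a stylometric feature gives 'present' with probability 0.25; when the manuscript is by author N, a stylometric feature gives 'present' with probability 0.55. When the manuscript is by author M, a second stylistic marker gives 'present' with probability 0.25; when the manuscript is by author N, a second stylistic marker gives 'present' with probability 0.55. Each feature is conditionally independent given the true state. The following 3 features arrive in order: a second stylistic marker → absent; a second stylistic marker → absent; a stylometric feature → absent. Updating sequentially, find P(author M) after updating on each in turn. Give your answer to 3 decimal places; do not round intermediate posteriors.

After a second stylistic marker='absent': P(author M) = 0.75·0.4500 / (0.75·0.4500 + 0.45·0.5500) ≈ 0.5769
After a second stylistic marker='absent': P(author M) = 0.75·0.5769 / (0.75·0.5769 + 0.45·0.4231) ≈ 0.6944
After a stylometric feature='absent': P(author M) = 0.75·0.6944 / (0.75·0.6944 + 0.45·0.3056) ≈ 0.7911

0.791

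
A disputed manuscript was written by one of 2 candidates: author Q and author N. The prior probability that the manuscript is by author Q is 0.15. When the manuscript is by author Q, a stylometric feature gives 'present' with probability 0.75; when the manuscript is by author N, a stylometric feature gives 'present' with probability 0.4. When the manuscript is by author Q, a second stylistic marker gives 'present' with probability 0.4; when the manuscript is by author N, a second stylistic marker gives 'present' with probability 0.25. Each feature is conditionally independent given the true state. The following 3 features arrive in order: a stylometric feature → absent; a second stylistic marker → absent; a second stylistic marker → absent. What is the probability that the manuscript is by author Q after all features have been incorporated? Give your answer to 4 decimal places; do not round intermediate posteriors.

0.0449

After a stylometric feature='absent': P(author Q) = 0.25·0.1500 / (0.25·0.1500 + 0.6·0.8500) ≈ 0.0685
After a second stylistic marker='absent': P(author Q) = 0.6·0.0685 / (0.6·0.0685 + 0.75·0.9315) ≈ 0.0556
After a second stylistic marker='absent': P(author Q) = 0.6·0.0556 / (0.6·0.0556 + 0.75·0.9444) ≈ 0.0449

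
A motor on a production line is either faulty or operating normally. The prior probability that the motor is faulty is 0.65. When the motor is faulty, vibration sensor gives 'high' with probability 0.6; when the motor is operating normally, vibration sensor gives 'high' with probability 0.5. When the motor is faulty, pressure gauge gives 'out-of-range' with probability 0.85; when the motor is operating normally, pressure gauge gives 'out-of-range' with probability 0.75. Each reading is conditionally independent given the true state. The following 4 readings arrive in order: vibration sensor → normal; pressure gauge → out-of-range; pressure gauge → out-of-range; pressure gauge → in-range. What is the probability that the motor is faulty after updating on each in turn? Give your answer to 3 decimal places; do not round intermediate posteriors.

Apply Bayes' rule sequentially, carrying P(faulty) forward.
After vibration sensor='normal': P(faulty) = 0.4·0.6500 / (0.4·0.6500 + 0.5·0.3500) ≈ 0.5977
After pressure gauge='out-of-range': P(faulty) = 0.85·0.5977 / (0.85·0.5977 + 0.75·0.4023) ≈ 0.6274
After pressure gauge='out-of-range': P(faulty) = 0.85·0.6274 / (0.85·0.6274 + 0.75·0.3726) ≈ 0.6562
After pressure gauge='in-range': P(faulty) = 0.15·0.6562 / (0.15·0.6562 + 0.25·0.3438) ≈ 0.5338

0.534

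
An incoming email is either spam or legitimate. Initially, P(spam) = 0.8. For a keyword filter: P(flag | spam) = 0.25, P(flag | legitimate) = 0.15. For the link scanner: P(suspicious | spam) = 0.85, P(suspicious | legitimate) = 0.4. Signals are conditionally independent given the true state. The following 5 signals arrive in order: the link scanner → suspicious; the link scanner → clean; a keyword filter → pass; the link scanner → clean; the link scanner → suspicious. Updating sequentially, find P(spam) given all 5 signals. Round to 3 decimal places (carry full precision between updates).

After the link scanner='suspicious': P(spam) = 0.85·0.8000 / (0.85·0.8000 + 0.4·0.2000) ≈ 0.8947
After the link scanner='clean': P(spam) = 0.15·0.8947 / (0.15·0.8947 + 0.6·0.1053) ≈ 0.6800
After a keyword filter='pass': P(spam) = 0.75·0.6800 / (0.75·0.6800 + 0.85·0.3200) ≈ 0.6522
After the link scanner='clean': P(spam) = 0.15·0.6522 / (0.15·0.6522 + 0.6·0.3478) ≈ 0.3191
After the link scanner='suspicious': P(spam) = 0.85·0.3191 / (0.85·0.3191 + 0.4·0.6809) ≈ 0.4990

0.499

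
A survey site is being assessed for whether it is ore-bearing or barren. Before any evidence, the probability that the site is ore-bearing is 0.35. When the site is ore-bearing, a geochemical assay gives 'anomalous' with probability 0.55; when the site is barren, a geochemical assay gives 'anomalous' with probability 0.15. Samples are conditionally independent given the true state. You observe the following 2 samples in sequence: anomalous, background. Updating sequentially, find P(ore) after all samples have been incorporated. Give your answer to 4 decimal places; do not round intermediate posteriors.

0.5111

After 'anomalous': P(ore) = 0.55·0.3500 / (0.55·0.3500 + 0.15·0.6500) ≈ 0.6638
After 'background': P(ore) = 0.45·0.6638 / (0.45·0.6638 + 0.85·0.3362) ≈ 0.5111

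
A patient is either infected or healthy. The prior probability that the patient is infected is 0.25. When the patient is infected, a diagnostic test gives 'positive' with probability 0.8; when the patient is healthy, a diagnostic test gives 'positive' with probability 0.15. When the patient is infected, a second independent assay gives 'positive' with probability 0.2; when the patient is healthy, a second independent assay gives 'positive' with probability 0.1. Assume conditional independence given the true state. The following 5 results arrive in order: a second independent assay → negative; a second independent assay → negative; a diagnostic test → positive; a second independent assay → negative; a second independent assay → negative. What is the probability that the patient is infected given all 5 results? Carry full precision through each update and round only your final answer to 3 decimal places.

Each posterior becomes the prior for the next update.
After a second independent assay='negative': P(infected) = 0.8·0.2500 / (0.8·0.2500 + 0.9·0.7500) ≈ 0.2286
After a second independent assay='negative': P(infected) = 0.8·0.2286 / (0.8·0.2286 + 0.9·0.7714) ≈ 0.2085
After a diagnostic test='positive': P(infected) = 0.8·0.2085 / (0.8·0.2085 + 0.15·0.7915) ≈ 0.5841
After a second independent assay='negative': P(infected) = 0.8·0.5841 / (0.8·0.5841 + 0.9·0.4159) ≈ 0.5553
After a second independent assay='negative': P(infected) = 0.8·0.5553 / (0.8·0.5553 + 0.9·0.4447) ≈ 0.5260

0.526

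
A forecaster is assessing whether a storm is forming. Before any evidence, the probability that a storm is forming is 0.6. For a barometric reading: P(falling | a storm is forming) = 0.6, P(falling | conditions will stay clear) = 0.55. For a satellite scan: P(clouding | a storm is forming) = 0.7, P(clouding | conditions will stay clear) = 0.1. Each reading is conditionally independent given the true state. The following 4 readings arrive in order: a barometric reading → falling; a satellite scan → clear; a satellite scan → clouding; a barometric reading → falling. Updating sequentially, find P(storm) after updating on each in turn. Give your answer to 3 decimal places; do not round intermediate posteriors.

0.806

After a barometric reading='falling': P(storm) = 0.6·0.6000 / (0.6·0.6000 + 0.55·0.4000) ≈ 0.6207
After a satellite scan='clear': P(storm) = 0.3·0.6207 / (0.3·0.6207 + 0.9·0.3793) ≈ 0.3529
After a satellite scan='clouding': P(storm) = 0.7·0.3529 / (0.7·0.3529 + 0.1·0.6471) ≈ 0.7925
After a barometric reading='falling': P(storm) = 0.6·0.7925 / (0.6·0.7925 + 0.55·0.2075) ≈ 0.8064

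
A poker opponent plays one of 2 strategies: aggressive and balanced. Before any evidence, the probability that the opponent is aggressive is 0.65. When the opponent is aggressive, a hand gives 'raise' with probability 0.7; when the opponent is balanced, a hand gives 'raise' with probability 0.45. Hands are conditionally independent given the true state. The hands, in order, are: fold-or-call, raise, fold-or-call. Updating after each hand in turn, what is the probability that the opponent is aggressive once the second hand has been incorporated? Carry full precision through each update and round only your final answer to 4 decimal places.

Apply Bayes' rule sequentially, carrying P(aggressive) forward.
After 'fold-or-call': P(aggressive) = 0.3·0.6500 / (0.3·0.6500 + 0.55·0.3500) ≈ 0.5032
After 'raise': P(aggressive) = 0.7·0.5032 / (0.7·0.5032 + 0.45·0.4968) ≈ 0.6118

0.6118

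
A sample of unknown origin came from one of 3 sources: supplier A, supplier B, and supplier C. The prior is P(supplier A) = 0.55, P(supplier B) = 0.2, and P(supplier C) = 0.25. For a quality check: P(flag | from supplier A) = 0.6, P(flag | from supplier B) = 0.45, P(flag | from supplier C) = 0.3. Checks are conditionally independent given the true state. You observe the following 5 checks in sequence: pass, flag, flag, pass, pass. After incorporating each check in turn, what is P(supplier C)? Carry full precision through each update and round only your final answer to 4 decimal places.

After 'pass': normaliser = 0.4·0.5500 + 0.55·0.2000 + 0.7·0.2500; P(supplier A) ≈ 0.4356, P(supplier B) ≈ 0.2178, P(supplier C) ≈ 0.3465
After 'flag': normaliser = 0.6·0.4356 + 0.45·0.2178 + 0.3·0.3465; P(supplier A) ≈ 0.5641, P(supplier B) ≈ 0.2115, P(supplier C) ≈ 0.2244
After 'flag': normaliser = 0.6·0.5641 + 0.45·0.2115 + 0.3·0.2244; P(supplier A) ≈ 0.6756, P(supplier B) ≈ 0.1900, P(supplier C) ≈ 0.1344
After 'pass': normaliser = 0.4·0.6756 + 0.55·0.1900 + 0.7·0.1344; P(supplier A) ≈ 0.5765, P(supplier B) ≈ 0.2229, P(supplier C) ≈ 0.2006
After 'pass': normaliser = 0.4·0.5765 + 0.55·0.2229 + 0.7·0.2006; P(supplier A) ≈ 0.4671, P(supplier B) ≈ 0.2484, P(supplier C) ≈ 0.2845

0.2845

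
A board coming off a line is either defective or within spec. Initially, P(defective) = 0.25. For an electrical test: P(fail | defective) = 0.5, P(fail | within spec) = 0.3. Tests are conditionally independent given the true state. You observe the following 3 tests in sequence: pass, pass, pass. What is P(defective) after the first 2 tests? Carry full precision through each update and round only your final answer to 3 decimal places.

0.145

Each posterior becomes the prior for the next update.
After 'pass': P(defective) = 0.5·0.2500 / (0.5·0.2500 + 0.7·0.7500) ≈ 0.1923
After 'pass': P(defective) = 0.5·0.1923 / (0.5·0.1923 + 0.7·0.8077) ≈ 0.1453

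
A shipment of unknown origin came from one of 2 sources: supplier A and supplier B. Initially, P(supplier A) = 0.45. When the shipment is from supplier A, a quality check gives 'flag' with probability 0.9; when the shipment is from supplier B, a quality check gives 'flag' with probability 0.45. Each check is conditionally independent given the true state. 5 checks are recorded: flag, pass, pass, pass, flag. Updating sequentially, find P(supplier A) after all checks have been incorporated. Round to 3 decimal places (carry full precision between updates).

0.019

After 'flag': P(supplier A) = 0.9·0.4500 / (0.9·0.4500 + 0.45·0.5500) ≈ 0.6207
After 'pass': P(supplier A) = 0.1·0.6207 / (0.1·0.6207 + 0.55·0.3793) ≈ 0.2293
After 'pass': P(supplier A) = 0.1·0.2293 / (0.1·0.2293 + 0.55·0.7707) ≈ 0.0513
After 'pass': P(supplier A) = 0.1·0.0513 / (0.1·0.0513 + 0.55·0.9487) ≈ 0.0097
After 'flag': P(supplier A) = 0.9·0.0097 / (0.9·0.0097 + 0.45·0.9903) ≈ 0.0193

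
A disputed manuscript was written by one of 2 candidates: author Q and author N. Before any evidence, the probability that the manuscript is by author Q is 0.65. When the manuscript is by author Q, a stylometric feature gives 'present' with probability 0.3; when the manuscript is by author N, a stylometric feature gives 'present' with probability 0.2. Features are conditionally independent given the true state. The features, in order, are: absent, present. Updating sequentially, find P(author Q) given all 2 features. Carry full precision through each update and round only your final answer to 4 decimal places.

0.7091

After 'absent': P(author Q) = 0.7·0.6500 / (0.7·0.6500 + 0.8·0.3500) ≈ 0.6190
After 'present': P(author Q) = 0.3·0.6190 / (0.3·0.6190 + 0.2·0.3810) ≈ 0.7091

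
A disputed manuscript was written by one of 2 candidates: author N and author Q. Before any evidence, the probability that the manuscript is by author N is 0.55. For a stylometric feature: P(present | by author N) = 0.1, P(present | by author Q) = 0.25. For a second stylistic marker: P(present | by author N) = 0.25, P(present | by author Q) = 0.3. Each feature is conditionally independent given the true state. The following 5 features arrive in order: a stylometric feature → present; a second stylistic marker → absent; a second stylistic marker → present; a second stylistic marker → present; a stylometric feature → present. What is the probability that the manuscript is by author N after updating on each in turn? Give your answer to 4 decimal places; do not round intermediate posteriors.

0.1270

Each posterior becomes the prior for the next update.
After a stylometric feature='present': P(author N) = 0.1·0.5500 / (0.1·0.5500 + 0.25·0.4500) ≈ 0.3284
After a second stylistic marker='absent': P(author N) = 0.75·0.3284 / (0.75·0.3284 + 0.7·0.6716) ≈ 0.3438
After a second stylistic marker='present': P(author N) = 0.25·0.3438 / (0.25·0.3438 + 0.3·0.6562) ≈ 0.3039
After a second stylistic marker='present': P(author N) = 0.25·0.3039 / (0.25·0.3039 + 0.3·0.6961) ≈ 0.2667
After a stylometric feature='present': P(author N) = 0.1·0.2667 / (0.1·0.2667 + 0.25·0.7333) ≈ 0.1270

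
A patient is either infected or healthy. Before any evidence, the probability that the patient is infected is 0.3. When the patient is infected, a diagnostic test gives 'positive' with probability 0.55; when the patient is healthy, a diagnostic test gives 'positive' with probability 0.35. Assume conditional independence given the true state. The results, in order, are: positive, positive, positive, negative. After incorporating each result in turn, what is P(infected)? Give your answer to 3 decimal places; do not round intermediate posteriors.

After 'positive': P(infected) = 0.55·0.3000 / (0.55·0.3000 + 0.35·0.7000) ≈ 0.4024
After 'positive': P(infected) = 0.55·0.4024 / (0.55·0.4024 + 0.35·0.5976) ≈ 0.5142
After 'positive': P(infected) = 0.55·0.5142 / (0.55·0.5142 + 0.35·0.4858) ≈ 0.6245
After 'negative': P(infected) = 0.45·0.6245 / (0.45·0.6245 + 0.65·0.3755) ≈ 0.5352

0.535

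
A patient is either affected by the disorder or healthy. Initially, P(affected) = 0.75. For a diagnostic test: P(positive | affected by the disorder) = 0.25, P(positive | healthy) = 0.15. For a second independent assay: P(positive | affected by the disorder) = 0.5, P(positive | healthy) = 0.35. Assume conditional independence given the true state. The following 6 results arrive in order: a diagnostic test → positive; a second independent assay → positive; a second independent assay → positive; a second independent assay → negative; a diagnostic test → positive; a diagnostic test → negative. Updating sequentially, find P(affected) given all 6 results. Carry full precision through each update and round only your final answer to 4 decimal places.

After a diagnostic test='positive': P(affected) = 0.25·0.7500 / (0.25·0.7500 + 0.15·0.2500) ≈ 0.8333
After a second independent assay='positive': P(affected) = 0.5·0.8333 / (0.5·0.8333 + 0.35·0.1667) ≈ 0.8772
After a second independent assay='positive': P(affected) = 0.5·0.8772 / (0.5·0.8772 + 0.35·0.1228) ≈ 0.9107
After a second independent assay='negative': P(affected) = 0.5·0.9107 / (0.5·0.9107 + 0.65·0.0893) ≈ 0.8870
After a diagnostic test='positive': P(affected) = 0.25·0.8870 / (0.25·0.8870 + 0.15·0.1130) ≈ 0.9290
After a diagnostic test='negative': P(affected) = 0.75·0.9290 / (0.75·0.9290 + 0.85·0.0710) ≈ 0.9203

0.9203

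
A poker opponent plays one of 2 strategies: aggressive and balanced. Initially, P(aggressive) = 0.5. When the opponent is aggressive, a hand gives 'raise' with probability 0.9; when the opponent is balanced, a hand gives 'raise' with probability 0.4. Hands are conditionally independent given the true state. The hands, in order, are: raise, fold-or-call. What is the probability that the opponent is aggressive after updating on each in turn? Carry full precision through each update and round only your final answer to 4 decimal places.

Apply Bayes' rule sequentially, carrying P(aggressive) forward.
After 'raise': P(aggressive) = 0.9·0.5000 / (0.9·0.5000 + 0.4·0.5000) ≈ 0.6923
After 'fold-or-call': P(aggressive) = 0.1·0.6923 / (0.1·0.6923 + 0.6·0.3077) ≈ 0.2727

0.2727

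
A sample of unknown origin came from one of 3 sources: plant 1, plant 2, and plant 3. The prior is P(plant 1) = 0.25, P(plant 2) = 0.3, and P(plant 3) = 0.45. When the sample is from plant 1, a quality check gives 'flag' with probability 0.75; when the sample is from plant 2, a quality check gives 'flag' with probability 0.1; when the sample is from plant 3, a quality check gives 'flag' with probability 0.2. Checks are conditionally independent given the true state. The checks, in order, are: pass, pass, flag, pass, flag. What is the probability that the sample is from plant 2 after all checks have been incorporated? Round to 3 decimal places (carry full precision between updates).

0.161

After 'pass': normaliser = 0.25·0.2500 + 0.9·0.3000 + 0.8·0.4500; P(plant 1) ≈ 0.0903, P(plant 2) ≈ 0.3899, P(plant 3) ≈ 0.5199
After 'pass': normaliser = 0.25·0.0903 + 0.9·0.3899 + 0.8·0.5199; P(plant 1) ≈ 0.0286, P(plant 2) ≈ 0.4445, P(plant 3) ≈ 0.5269
After 'flag': normaliser = 0.75·0.0286 + 0.1·0.4445 + 0.2·0.5269; P(plant 1) ≈ 0.1252, P(plant 2) ≈ 0.2596, P(plant 3) ≈ 0.6153
After 'pass': normaliser = 0.25·0.1252 + 0.9·0.2596 + 0.8·0.6153; P(plant 1) ≈ 0.0413, P(plant 2) ≈ 0.3086, P(plant 3) ≈ 0.6501
After 'flag': normaliser = 0.75·0.0413 + 0.1·0.3086 + 0.2·0.6501; P(plant 1) ≈ 0.1616, P(plant 2) ≈ 0.1608, P(plant 3) ≈ 0.6776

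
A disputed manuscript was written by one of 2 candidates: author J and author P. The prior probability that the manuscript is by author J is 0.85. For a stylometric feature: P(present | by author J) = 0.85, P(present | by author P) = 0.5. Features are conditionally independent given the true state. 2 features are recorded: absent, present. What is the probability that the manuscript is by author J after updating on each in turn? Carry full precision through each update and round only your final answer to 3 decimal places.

Apply Bayes' rule sequentially, carrying P(author J) forward.
After 'absent': P(author J) = 0.15·0.8500 / (0.15·0.8500 + 0.5·0.1500) ≈ 0.6296
After 'present': P(author J) = 0.85·0.6296 / (0.85·0.6296 + 0.5·0.3704) ≈ 0.7429

0.743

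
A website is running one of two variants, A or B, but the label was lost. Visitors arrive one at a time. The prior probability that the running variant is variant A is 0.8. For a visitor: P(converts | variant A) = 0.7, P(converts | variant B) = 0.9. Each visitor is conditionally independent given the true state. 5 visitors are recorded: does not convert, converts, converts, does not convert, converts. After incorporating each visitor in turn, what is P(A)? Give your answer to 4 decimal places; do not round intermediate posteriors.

0.9443

After 'does not convert': P(A) = 0.3·0.8000 / (0.3·0.8000 + 0.1·0.2000) ≈ 0.9231
After 'converts': P(A) = 0.7·0.9231 / (0.7·0.9231 + 0.9·0.0769) ≈ 0.9032
After 'converts': P(A) = 0.7·0.9032 / (0.7·0.9032 + 0.9·0.0968) ≈ 0.8789
After 'does not convert': P(A) = 0.3·0.8789 / (0.3·0.8789 + 0.1·0.1211) ≈ 0.9561
After 'converts': P(A) = 0.7·0.9561 / (0.7·0.9561 + 0.9·0.0439) ≈ 0.9443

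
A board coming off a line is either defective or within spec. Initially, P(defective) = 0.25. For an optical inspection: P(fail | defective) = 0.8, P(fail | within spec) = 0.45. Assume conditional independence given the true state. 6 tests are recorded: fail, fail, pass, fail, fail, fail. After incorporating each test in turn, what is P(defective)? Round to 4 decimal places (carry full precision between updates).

0.6828

After 'fail': P(defective) = 0.8·0.2500 / (0.8·0.2500 + 0.45·0.7500) ≈ 0.3721
After 'fail': P(defective) = 0.8·0.3721 / (0.8·0.3721 + 0.45·0.6279) ≈ 0.5130
After 'pass': P(defective) = 0.2·0.5130 / (0.2·0.5130 + 0.55·0.4870) ≈ 0.2770
After 'fail': P(defective) = 0.8·0.2770 / (0.8·0.2770 + 0.45·0.7230) ≈ 0.4051
After 'fail': P(defective) = 0.8·0.4051 / (0.8·0.4051 + 0.45·0.5949) ≈ 0.5477
After 'fail': P(defective) = 0.8·0.5477 / (0.8·0.5477 + 0.45·0.4523) ≈ 0.6828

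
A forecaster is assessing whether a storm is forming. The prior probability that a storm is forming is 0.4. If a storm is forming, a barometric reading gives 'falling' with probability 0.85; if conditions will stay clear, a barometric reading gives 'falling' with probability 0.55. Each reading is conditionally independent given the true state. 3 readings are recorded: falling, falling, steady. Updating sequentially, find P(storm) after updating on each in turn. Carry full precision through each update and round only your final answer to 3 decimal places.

0.347

After 'falling': P(storm) = 0.85·0.4000 / (0.85·0.4000 + 0.55·0.6000) ≈ 0.5075
After 'falling': P(storm) = 0.85·0.5075 / (0.85·0.5075 + 0.55·0.4925) ≈ 0.6142
After 'steady': P(storm) = 0.15·0.6142 / (0.15·0.6142 + 0.45·0.3858) ≈ 0.3467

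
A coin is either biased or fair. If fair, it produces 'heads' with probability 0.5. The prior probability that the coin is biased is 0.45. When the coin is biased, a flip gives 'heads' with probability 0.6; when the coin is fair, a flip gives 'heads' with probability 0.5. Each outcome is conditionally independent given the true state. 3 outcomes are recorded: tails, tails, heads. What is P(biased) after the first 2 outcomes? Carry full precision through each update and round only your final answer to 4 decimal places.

After 'tails': P(biased) = 0.4·0.4500 / (0.4·0.4500 + 0.5·0.5500) ≈ 0.3956
After 'tails': P(biased) = 0.4·0.3956 / (0.4·0.3956 + 0.5·0.6044) ≈ 0.3437

0.3437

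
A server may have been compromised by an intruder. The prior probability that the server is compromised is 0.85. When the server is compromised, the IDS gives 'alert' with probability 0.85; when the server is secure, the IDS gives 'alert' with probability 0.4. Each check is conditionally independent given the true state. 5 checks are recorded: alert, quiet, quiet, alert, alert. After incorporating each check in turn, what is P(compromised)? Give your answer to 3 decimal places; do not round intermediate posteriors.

Apply Bayes' rule sequentially, carrying P(compromised) forward.
After 'alert': P(compromised) = 0.85·0.8500 / (0.85·0.8500 + 0.4·0.1500) ≈ 0.9233
After 'quiet': P(compromised) = 0.15·0.9233 / (0.15·0.9233 + 0.6·0.0767) ≈ 0.7506
After 'quiet': P(compromised) = 0.15·0.7506 / (0.15·0.7506 + 0.6·0.2494) ≈ 0.4294
After 'alert': P(compromised) = 0.85·0.4294 / (0.85·0.4294 + 0.4·0.5706) ≈ 0.6153
After 'alert': P(compromised) = 0.85·0.6153 / (0.85·0.6153 + 0.4·0.3847) ≈ 0.7726

0.773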